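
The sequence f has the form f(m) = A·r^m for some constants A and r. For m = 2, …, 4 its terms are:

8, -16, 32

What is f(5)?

Consecutive ratio: -16/8 = -2, and 32/(-16) = -2, so r = -2.
Then A·(-2)^2 = 8 gives A = 2, and f(m) = 2·(-2)^m.
f(5) = 2·(-2)^5 = -64.

-64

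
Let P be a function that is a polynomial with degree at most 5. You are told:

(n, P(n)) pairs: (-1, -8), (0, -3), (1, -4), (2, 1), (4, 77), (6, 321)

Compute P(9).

1212

Write P(n) = an^5 + bn^4 + cn³ + dn² + en + p; the 6 given values yield a linear system in the 6 coefficients.
Solving, the top 2 coefficients vanish, and P(n) = 2n³ - 3n² - 3.
Then P(9) = 1212.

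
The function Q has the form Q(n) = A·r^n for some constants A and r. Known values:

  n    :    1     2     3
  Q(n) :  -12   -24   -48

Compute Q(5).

-192

Consecutive ratio: -24/(-12) = 2, and -48/(-24) = 2, so r = 2.
Then A·2^1 = -12 gives A = -6, and Q(n) = -6·2^n.
Q(5) = -6·2^5 = -192.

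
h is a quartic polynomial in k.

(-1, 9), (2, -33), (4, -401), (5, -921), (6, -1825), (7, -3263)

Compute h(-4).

15

Write h(k) = ak^4 + bk³ + ck² + dk + e; the 6 given values yield a linear system in the 5 coefficients.
Solving, h(k) = -k^4 - 3k³ + 4k² - 4k - 1.
Then h(-4) = 15.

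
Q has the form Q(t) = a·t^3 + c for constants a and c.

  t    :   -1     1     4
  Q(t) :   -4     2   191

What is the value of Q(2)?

23

From Q(-1) = -4 and Q(1) = 2: -1a + c = -4 and 1a + c = 2.
Subtracting: 2a = 6, so a = 3; then c = -4 − 3·(-1) = -1.
So Q(t) = 3t³ − 1, and Q(2) = 23.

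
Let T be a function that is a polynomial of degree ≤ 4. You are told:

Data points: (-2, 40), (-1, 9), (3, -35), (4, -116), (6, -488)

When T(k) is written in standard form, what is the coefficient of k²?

4

Write T(k) = ak^4 + bk³ + ck² + dk + e; the 5 given values yield a linear system in the 5 coefficients.
Solving, the leading coefficient vanishes, and T(k) = -3k³ + 4k² + 2k + 4.
The coefficient of k² is 4.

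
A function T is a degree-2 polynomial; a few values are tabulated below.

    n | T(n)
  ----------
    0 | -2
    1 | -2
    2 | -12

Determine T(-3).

-62

Write T(n) = an² + bn + c; the 3 given values yield a linear system in the 3 coefficients.
Solving, T(n) = -5n² + 5n - 2.
Then T(-3) = -62.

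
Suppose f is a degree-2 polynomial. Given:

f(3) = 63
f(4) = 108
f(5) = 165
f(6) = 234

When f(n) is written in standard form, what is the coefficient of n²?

First differences: 45, 57, 69. Second differences: 12, 12.
Level-2 differences are constant, so f has degree 2.
Fitting a degree-2 polynomial gives f(n) = 6n² + 3n.
The coefficient of n² is 6.

6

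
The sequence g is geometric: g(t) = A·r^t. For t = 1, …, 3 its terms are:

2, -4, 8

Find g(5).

Consecutive ratio: -4/2 = -2, and 8/(-4) = -2, so r = -2.
Then A·(-2)^1 = 2 gives A = -1, and g(t) = -1·(-2)^t.
g(5) = -1·(-2)^5 = 32.

32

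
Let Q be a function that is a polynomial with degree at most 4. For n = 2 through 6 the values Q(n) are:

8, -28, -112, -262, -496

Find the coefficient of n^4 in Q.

0

First differences: -36, -84, -150, -234. Second differences: -48, -66, -84. Third differences: -18, -18.
Level-3 differences are constant, so Q has degree 3.
Fitting a degree-3 polynomial gives Q(n) = -3n³ + 3n² + 6n + 8.
The coefficient of n^4 is 0.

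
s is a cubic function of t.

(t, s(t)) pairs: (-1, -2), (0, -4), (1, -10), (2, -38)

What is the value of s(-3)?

62

Write s(t) = at³ + bt² + ct + d; the 4 given values yield a linear system in the 4 coefficients.
Solving, s(t) = -3t³ - 2t² - t - 4.
Then s(-3) = 62.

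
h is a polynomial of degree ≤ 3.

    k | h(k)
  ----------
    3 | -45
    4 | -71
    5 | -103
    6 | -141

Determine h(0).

First differences: -26, -32, -38. Second differences: -6, -6.
Level-2 differences are constant, so h has degree 2.
Fitting a degree-2 polynomial gives h(k) = -3k² - 5k - 3.
Then h(0) = -3.

-3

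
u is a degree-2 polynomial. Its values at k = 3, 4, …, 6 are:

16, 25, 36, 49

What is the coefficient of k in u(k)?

First differences: 9, 11, 13. Second differences: 2, 2.
Level-2 differences are constant, so u has degree 2.
Fitting a degree-2 polynomial gives u(k) = k² + 2k + 1.
The coefficient of k is 2.

2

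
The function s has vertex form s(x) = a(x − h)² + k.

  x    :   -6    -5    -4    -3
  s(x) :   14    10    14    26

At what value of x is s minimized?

-5

First differences -4, 4, 12; second difference 8 = 2a, so a = 4.
Expanding, the x-coefficient is −2ah = -8h; matching it to the data gives h = -5, and then k = 10.
So s(x) = 4(x + 5)² + 10.
Hence h = -5.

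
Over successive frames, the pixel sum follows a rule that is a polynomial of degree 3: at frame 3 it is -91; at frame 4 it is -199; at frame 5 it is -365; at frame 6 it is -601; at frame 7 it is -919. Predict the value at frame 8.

Write the value at n as s(n).
First differences: -108, -166, -236, -318. Second differences: -58, -70, -82. Third differences: -12, -12.
Level-3 differences are constant, so s has degree 3.
Fitting a degree-3 polynomial gives s(n) = -2n³ - 5n² + n + 5.
Then s(8) = -1331.

-1331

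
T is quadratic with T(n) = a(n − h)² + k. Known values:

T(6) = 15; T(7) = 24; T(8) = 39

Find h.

5

First differences 9, 15; second difference 6 = 2a, so a = 3.
Expanding, the n-coefficient is −2ah = -6h; matching it to the data gives h = 5, and then k = 12.
So T(n) = 3(n − 5)² + 12.
Hence h = 5.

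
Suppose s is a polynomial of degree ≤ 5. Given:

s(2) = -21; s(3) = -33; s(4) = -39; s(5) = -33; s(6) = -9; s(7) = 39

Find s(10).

387

First differences: -12, -6, 6, 24, 48. Second differences: 6, 12, 18, 24. Third differences: 6, 6, 6.
Level-3 differences are constant, so s has degree 3.
Fitting a degree-3 polynomial gives s(t) = t³ - 6t² - t - 3.
Then s(10) = 387.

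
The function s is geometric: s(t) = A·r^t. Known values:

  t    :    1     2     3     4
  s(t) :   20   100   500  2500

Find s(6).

Consecutive ratio: 100/20 = 5, and 500/100 = 5, so r = 5.
Then A·5^1 = 20 gives A = 4, and s(t) = 4·5^t.
s(6) = 4·5^6 = 62500.

62500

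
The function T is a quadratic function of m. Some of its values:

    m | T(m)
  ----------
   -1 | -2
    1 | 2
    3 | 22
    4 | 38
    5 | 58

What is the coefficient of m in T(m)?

Write T(m) = am² + bm + c; the 5 given values yield a linear system in the 3 coefficients.
Solving, T(m) = 2m² + 2m - 2.
The coefficient of m is 2.

2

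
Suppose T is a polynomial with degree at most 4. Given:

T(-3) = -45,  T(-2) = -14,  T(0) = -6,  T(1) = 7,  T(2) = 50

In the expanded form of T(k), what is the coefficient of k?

Write T(k) = ak^4 + bk³ + ck² + dk + e; the 5 given values yield a linear system in the 5 coefficients.
Solving, the leading coefficient vanishes, and T(k) = 3k³ + 6k² + 4k - 6.
The coefficient of k is 4.

4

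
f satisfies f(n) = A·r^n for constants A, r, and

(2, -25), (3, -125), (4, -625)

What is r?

5

Consecutive ratio: -125/(-25) = 5, and -625/(-125) = 5, so r = 5.
Then A·5^2 = -25 gives A = -1, and f(n) = -1·5^n.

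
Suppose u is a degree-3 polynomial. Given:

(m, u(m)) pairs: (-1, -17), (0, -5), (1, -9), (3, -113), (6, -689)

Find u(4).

Write u(m) = am³ + bm² + cm + d; the 5 given values yield a linear system in the 4 coefficients.
Solving, u(m) = -2m³ - 8m² + 6m - 5.
Then u(4) = -237.

-237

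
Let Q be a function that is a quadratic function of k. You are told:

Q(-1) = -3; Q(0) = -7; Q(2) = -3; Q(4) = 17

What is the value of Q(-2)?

Write Q(k) = ak² + bk + c; the 4 given values yield a linear system in the 3 coefficients.
Solving, Q(k) = 2k² - 2k - 7.
Then Q(-2) = 5.

5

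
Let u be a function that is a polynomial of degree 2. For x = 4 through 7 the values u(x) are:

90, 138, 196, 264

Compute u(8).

First differences: 48, 58, 68. Second differences: 10, 10.
Level-2 differences are constant, so u has degree 2.
Fitting a degree-2 polynomial gives u(x) = 5x² + 3x - 2.
Then u(8) = 342.

342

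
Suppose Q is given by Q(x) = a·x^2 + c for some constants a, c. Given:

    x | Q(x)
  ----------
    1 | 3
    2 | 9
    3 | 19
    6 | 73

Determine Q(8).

129

From Q(1) = 3 and Q(2) = 9: 1a + c = 3 and 4a + c = 9.
Subtracting: 3a = 6, so a = 2; then c = 3 − 2·1 = 1.
So Q(x) = 2x² + 1, and Q(8) = 129.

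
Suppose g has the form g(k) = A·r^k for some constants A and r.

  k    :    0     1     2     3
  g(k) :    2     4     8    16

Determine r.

Consecutive ratio: 4/2 = 2, and 8/4 = 2, so r = 2.
Then A·2^0 = 2 gives A = 2, and g(k) = 2·2^k.

2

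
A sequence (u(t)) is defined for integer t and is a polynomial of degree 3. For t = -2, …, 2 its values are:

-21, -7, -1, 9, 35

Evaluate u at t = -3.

-55

Write u(t) = at³ + bt² + ct + d; the 5 given values yield a linear system in the 4 coefficients.
Solving, u(t) = 2t³ + 2t² + 6t - 1.
Then u(-3) = -55.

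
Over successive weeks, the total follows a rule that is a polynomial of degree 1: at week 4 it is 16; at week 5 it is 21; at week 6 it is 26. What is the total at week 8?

Write the value at n as f(n).
First differences: 5, 5.
Level-1 differences are constant, so f has degree 1.
Fitting a degree-1 polynomial gives f(n) = 5n - 4.
Then f(8) = 36.

36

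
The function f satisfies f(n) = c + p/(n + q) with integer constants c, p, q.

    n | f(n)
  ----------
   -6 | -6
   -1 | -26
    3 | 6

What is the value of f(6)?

2

(f(n) − c)(n + q) = p for each data point; the three points give a linear system in c and q, then p follows.
Solving: c = -2, q = 0, p = 24, so f(n) = -2 + 24/(n + 0).
Then f(6) = -2 + 24/6 = 2.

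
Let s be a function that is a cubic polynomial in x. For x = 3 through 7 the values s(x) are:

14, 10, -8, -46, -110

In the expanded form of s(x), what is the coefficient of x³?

-1

First differences: -4, -18, -38, -64. Second differences: -14, -20, -26. Third differences: -6, -6.
Level-3 differences are constant, so s has degree 3.
Fitting a degree-3 polynomial gives s(x) = -x³ + 5x² - 2x + 2.
The coefficient of x³ is -1.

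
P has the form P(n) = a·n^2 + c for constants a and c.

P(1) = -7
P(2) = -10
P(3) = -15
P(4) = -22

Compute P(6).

-42

From P(1) = -7 and P(2) = -10: 1a + c = -7 and 4a + c = -10.
Subtracting: 3a = -3, so a = -1; then c = -7 − (-1)·1 = -6.
So P(n) = -1n² − 6, and P(6) = -42.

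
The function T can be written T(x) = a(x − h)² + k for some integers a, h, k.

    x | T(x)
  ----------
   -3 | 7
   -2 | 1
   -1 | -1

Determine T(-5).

31

First differences -6, -2; second difference 4 = 2a, so a = 2.
Expanding, the x-coefficient is −2ah = -4h; matching it to the data gives h = -1, and then k = -1.
So T(x) = 2(x + 1)² − 1.
T(-5) = 2·(-4)² − 1 = 31.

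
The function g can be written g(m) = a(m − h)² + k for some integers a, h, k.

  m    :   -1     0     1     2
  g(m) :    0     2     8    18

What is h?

First differences 2, 6, 10; second difference 4 = 2a, so a = 2.
Expanding, the m-coefficient is −2ah = -4h; matching it to the data gives h = -1, and then k = 0.
So g(m) = 2(m + 1)² + 0.
Hence h = -1.

-1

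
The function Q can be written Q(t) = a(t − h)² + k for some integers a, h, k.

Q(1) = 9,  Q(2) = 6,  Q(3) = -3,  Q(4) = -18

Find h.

First differences -3, -9, -15; second difference -6 = 2a, so a = -3.
Expanding, the t-coefficient is −2ah = 6h; matching it to the data gives h = 1, and then k = 9.
So Q(t) = -3(t − 1)² + 9.
Hence h = 1.

1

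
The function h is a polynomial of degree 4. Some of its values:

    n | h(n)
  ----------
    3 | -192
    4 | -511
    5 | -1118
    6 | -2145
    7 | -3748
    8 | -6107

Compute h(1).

First differences: -319, -607, -1027, -1603, -2359. Second differences: -288, -420, -576, -756. Third differences: -132, -156, -180. Fourth differences: -24, -24.
Level-4 differences are constant, so h has degree 4.
Fitting a degree-4 polynomial gives h(n) = -n^4 - 4n³ + n² - 3n - 3.
Then h(1) = -10.

-10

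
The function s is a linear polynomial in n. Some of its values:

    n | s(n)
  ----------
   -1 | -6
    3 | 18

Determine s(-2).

-12

Write s(n) = an + b; the 2 given values yield a linear system in the 2 coefficients.
Solving, s(n) = 6n.
Then s(-2) = -12.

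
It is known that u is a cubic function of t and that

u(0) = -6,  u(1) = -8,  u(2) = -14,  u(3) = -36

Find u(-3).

Write u(t) = at³ + bt² + ct + d; the 4 given values yield a linear system in the 4 coefficients.
Solving, u(t) = -2t³ + 4t² - 4t - 6.
Then u(-3) = 96.

96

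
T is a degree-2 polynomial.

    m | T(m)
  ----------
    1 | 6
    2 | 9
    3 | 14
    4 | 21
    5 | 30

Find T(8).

First differences: 3, 5, 7, 9. Second differences: 2, 2, 2.
Level-2 differences are constant, so T has degree 2.
Fitting a degree-2 polynomial gives T(m) = m² + 5.
Then T(8) = 69.

69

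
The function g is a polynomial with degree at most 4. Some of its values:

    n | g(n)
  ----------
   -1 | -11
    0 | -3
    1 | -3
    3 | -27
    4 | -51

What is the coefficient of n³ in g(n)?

Write g(n) = an^4 + bn³ + cn² + dn + e; the 5 given values yield a linear system in the 5 coefficients.
Solving, the top 2 coefficients vanish, and g(n) = -4n² + 4n - 3.
The coefficient of n³ is 0.

0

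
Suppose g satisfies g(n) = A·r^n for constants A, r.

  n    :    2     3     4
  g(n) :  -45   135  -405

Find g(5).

Consecutive ratio: 135/(-45) = -3, and -405/135 = -3, so r = -3.
Then A·(-3)^2 = -45 gives A = -5, and g(n) = -5·(-3)^n.
g(5) = -5·(-3)^5 = 1215.

1215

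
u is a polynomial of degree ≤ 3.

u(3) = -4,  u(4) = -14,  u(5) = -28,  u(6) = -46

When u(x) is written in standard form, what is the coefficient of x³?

First differences: -10, -14, -18. Second differences: -4, -4.
Level-2 differences are constant, so u has degree 2.
Fitting a degree-2 polynomial gives u(x) = -2x² + 4x + 2.
The coefficient of x³ is 0.

0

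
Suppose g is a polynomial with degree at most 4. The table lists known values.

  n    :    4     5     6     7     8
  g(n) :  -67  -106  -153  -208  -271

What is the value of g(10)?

-421

First differences: -39, -47, -55, -63. Second differences: -8, -8, -8.
Level-2 differences are constant, so g has degree 2.
Fitting a degree-2 polynomial gives g(n) = -4n² - 3n + 9.
Then g(10) = -421.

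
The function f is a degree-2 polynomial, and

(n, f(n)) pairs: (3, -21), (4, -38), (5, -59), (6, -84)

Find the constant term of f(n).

6

First differences: -17, -21, -25. Second differences: -4, -4.
Level-2 differences are constant, so f has degree 2.
Fitting a degree-2 polynomial gives f(n) = -2n² - 3n + 6.
The constant term is f(0) = 6.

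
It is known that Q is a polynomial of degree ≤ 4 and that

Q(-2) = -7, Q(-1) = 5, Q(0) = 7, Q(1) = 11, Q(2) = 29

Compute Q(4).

155

First differences: 12, 2, 4, 18. Second differences: -10, 2, 14. Third differences: 12, 12.
Level-3 differences are constant, so Q has degree 3.
Fitting a degree-3 polynomial gives Q(m) = 2m³ + m² + m + 7.
Then Q(4) = 155.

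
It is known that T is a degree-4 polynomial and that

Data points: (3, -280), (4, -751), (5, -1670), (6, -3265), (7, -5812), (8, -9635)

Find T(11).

First differences: -471, -919, -1595, -2547, -3823. Second differences: -448, -676, -952, -1276. Third differences: -228, -276, -324. Fourth differences: -48, -48.
Level-4 differences are constant, so T has degree 4.
Fitting a degree-4 polynomial gives T(t) = -2t^4 - 2t³ - 6t² - 5t + 5.
Then T(11) = -32720.

-32720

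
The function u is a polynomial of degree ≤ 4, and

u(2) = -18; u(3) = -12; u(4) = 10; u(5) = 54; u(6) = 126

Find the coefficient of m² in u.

-1

Write u(m) = am^4 + bm³ + cm² + dm + e; the 5 given values yield a linear system in the 5 coefficients.
Solving, the leading coefficient vanishes, and u(m) = m³ - m² - 8m - 6.
The coefficient of m² is -1.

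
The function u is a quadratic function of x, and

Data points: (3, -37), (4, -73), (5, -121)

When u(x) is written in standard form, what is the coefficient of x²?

Write u(x) = ax² + bx + c; the 3 given values yield a linear system in the 3 coefficients.
Solving, u(x) = -6x² + 6x - 1.
The coefficient of x² is -6.

-6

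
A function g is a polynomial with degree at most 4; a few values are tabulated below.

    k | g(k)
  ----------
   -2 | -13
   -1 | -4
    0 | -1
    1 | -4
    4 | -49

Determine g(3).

-28

Write g(k) = ak^4 + bk³ + ck² + dk + e; the 5 given values yield a linear system in the 5 coefficients.
Solving, the top 2 coefficients vanish, and g(k) = -3k² - 1.
Then g(3) = -28.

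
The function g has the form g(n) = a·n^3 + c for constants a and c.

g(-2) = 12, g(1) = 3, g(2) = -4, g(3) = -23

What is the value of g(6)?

-212

From g(-2) = 12 and g(1) = 3: -8a + c = 12 and 1a + c = 3.
Subtracting: 9a = -9, so a = -1; then c = 12 − (-1)·(-8) = 4.
So g(n) = -1n³ + 4, and g(6) = -212.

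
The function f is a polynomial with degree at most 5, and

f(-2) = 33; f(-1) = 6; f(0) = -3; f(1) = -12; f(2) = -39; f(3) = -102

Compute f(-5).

402

Write f(n) = an^5 + bn^4 + cn³ + dn² + en + p; the 6 given values yield a linear system in the 6 coefficients.
Solving, the top 2 coefficients vanish, and f(n) = -3n³ - 6n - 3.
Then f(-5) = 402.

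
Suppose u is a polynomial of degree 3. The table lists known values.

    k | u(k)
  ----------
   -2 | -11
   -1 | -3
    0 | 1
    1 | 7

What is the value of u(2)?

21

Write u(k) = ak³ + bk² + ck + d; the 4 given values yield a linear system in the 4 coefficients.
Solving, u(k) = k³ + k² + 4k + 1.
Then u(2) = 21.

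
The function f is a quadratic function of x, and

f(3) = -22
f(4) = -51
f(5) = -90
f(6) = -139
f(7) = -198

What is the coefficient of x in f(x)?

6

First differences: -29, -39, -49, -59. Second differences: -10, -10, -10.
Level-2 differences are constant, so f has degree 2.
Fitting a degree-2 polynomial gives f(x) = -5x² + 6x + 5.
The coefficient of x is 6.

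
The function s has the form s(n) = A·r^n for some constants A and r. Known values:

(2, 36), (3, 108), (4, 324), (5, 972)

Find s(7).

8748

Consecutive ratio: 108/36 = 3, and 324/108 = 3, so r = 3.
Then A·3^2 = 36 gives A = 4, and s(n) = 4·3^n.
s(7) = 4·3^7 = 8748.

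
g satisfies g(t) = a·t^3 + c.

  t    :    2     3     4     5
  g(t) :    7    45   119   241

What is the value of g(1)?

-7

From g(2) = 7 and g(3) = 45: 8a + c = 7 and 27a + c = 45.
Subtracting: 19a = 38, so a = 2; then c = 7 − 2·8 = -9.
So g(t) = 2t³ − 9, and g(1) = -7.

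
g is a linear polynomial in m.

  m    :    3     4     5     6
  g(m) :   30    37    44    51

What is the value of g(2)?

First differences: 7, 7, 7.
Level-1 differences are constant, so g has degree 1.
Fitting a degree-1 polynomial gives g(m) = 7m + 9.
Then g(2) = 23.

23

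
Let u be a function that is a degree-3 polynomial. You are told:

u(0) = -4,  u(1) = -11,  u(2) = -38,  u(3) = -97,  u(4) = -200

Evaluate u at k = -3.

First differences: -7, -27, -59, -103. Second differences: -20, -32, -44. Third differences: -12, -12.
Level-3 differences are constant, so u has degree 3.
Fitting a degree-3 polynomial gives u(k) = -2k³ - 4k² - k - 4.
Then u(-3) = 17.

17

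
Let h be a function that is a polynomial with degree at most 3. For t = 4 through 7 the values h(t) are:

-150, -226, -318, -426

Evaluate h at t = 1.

First differences: -76, -92, -108. Second differences: -16, -16.
Level-2 differences are constant, so h has degree 2.
Fitting a degree-2 polynomial gives h(t) = -8t² - 4t - 6.
Then h(1) = -18.

-18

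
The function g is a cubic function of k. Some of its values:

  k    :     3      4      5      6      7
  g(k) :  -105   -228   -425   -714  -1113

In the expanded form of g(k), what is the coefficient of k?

First differences: -123, -197, -289, -399. Second differences: -74, -92, -110. Third differences: -18, -18.
Level-3 differences are constant, so g has degree 3.
Fitting a degree-3 polynomial gives g(k) = -3k³ - k² - 5k.
The coefficient of k is -5.

-5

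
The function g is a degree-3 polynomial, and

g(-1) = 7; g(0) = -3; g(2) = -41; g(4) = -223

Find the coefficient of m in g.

-7

Write g(m) = am³ + bm² + cm + d; the 4 given values yield a linear system in the 4 coefficients.
Solving, g(m) = -3m³ - 7m - 3.
The coefficient of m is -7.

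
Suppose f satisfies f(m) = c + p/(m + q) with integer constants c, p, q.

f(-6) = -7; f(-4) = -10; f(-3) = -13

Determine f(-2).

-19

(f(m) − c)(m + q) = p for each data point; the three points give a linear system in c and q, then p follows.
Solving: c = -1, q = 0, p = 36, so f(m) = -1 + 36/(m + 0).
Then f(-2) = -1 + 36/(-2) = -19.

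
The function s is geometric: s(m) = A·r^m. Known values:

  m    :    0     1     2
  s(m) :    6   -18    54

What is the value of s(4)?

Consecutive ratio: -18/6 = -3, and 54/(-18) = -3, so r = -3.
Then A·(-3)^0 = 6 gives A = 6, and s(m) = 6·(-3)^m.
s(4) = 6·(-3)^4 = 486.

486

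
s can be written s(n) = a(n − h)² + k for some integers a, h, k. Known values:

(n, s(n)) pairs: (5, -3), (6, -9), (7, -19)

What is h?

First differences -6, -10; second difference -4 = 2a, so a = -2.
Expanding, the n-coefficient is −2ah = 4h; matching it to the data gives h = 4, and then k = -1.
So s(n) = -2(n − 4)² − 1.
Hence h = 4.

4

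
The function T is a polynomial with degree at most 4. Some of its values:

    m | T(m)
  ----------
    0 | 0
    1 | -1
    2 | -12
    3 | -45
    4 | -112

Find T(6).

-396

First differences: -1, -11, -33, -67. Second differences: -10, -22, -34. Third differences: -12, -12.
Level-3 differences are constant, so T has degree 3.
Fitting a degree-3 polynomial gives T(m) = -2m³ + m².
Then T(6) = -396.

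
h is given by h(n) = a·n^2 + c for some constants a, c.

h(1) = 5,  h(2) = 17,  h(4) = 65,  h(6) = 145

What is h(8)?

257

From h(1) = 5 and h(2) = 17: 1a + c = 5 and 4a + c = 17.
Subtracting: 3a = 12, so a = 4; then c = 5 − 4·1 = 1.
So h(n) = 4n² + 1, and h(8) = 257.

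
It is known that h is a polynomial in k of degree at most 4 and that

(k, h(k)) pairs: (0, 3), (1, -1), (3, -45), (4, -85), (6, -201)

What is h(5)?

-137

Write h(k) = ak^4 + bk³ + ck² + dk + e; the 5 given values yield a linear system in the 5 coefficients.
Solving, the top 2 coefficients vanish, and h(k) = -6k² + 2k + 3.
Then h(5) = -137.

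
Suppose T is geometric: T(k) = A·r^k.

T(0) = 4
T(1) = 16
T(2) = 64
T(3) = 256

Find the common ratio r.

Consecutive ratio: 16/4 = 4, and 64/16 = 4, so r = 4.
Then A·4^0 = 4 gives A = 4, and T(k) = 4·4^k.

4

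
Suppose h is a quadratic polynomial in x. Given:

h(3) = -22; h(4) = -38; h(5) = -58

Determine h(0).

2

Write h(x) = ax² + bx + c; the 3 given values yield a linear system in the 3 coefficients.
Solving, h(x) = -2x² - 2x + 2.
Then h(0) = 2.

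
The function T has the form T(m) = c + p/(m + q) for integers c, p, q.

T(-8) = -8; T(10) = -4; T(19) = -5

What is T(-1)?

-15

(T(m) − c)(m + q) = p for each data point; the three points give a linear system in c and q, then p follows.
Solving: c = -6, q = -1, p = 18, so T(m) = -6 + 18/(m − 1).
Then T(-1) = -6 + 18/(-2) = -15.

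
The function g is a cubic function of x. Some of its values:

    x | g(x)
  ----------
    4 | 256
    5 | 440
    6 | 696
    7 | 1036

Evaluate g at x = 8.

Write g(x) = ax³ + bx² + cx + d; the 4 given values yield a linear system in the 4 coefficients.
Solving, g(x) = 2x³ + 6x² + 8x.
Then g(8) = 1472.

1472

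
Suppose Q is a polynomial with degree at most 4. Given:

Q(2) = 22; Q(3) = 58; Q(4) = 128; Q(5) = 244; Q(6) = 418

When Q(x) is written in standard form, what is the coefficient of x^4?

0

First differences: 36, 70, 116, 174. Second differences: 34, 46, 58. Third differences: 12, 12.
Level-3 differences are constant, so Q has degree 3.
Fitting a degree-3 polynomial gives Q(x) = 2x³ - x² + 3x + 4.
The coefficient of x^4 is 0.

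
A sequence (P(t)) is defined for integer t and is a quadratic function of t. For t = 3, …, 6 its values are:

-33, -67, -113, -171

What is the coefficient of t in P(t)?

First differences: -34, -46, -58. Second differences: -12, -12.
Level-2 differences are constant, so P has degree 2.
Fitting a degree-2 polynomial gives P(t) = -6t² + 8t - 3.
The coefficient of t is 8.

8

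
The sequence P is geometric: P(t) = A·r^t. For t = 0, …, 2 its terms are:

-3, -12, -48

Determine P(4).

Consecutive ratio: -12/(-3) = 4, and -48/(-12) = 4, so r = 4.
Then A·4^0 = -3 gives A = -3, and P(t) = -3·4^t.
P(4) = -3·4^4 = -768.

-768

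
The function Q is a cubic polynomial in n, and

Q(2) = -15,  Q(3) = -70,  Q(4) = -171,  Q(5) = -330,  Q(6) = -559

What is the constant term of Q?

First differences: -55, -101, -159, -229. Second differences: -46, -58, -70. Third differences: -12, -12.
Level-3 differences are constant, so Q has degree 3.
Fitting a degree-3 polynomial gives Q(n) = -2n³ - 5n² + 8n + 5.
The constant term is Q(0) = 5.

5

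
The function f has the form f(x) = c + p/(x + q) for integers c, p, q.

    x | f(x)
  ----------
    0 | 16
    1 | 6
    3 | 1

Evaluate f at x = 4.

0

(f(x) − c)(x + q) = p for each data point; the three points give a linear system in c and q, then p follows.
Solving: c = -4, q = 1, p = 20, so f(x) = -4 + 20/(x + 1).
Then f(4) = -4 + 20/5 = 0.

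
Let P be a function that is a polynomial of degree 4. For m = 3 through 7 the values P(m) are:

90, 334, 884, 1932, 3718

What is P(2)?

Write P(m) = am^4 + bm³ + cm² + dm + e; the 5 given values yield a linear system in the 5 coefficients.
Solving, P(m) = 2m^4 - 4m³ + 7m² - 7m - 6.
Then P(2) = 8.

8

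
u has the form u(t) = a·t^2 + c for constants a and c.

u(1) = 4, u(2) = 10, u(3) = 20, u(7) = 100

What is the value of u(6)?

74

From u(1) = 4 and u(2) = 10: 1a + c = 4 and 4a + c = 10.
Subtracting: 3a = 6, so a = 2; then c = 4 − 2·1 = 2.
So u(t) = 2t² + 2, and u(6) = 74.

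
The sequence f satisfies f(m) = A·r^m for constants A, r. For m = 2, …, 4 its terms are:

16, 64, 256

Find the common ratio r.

Consecutive ratio: 64/16 = 4, and 256/64 = 4, so r = 4.
Then A·4^2 = 16 gives A = 1, and f(m) = 1·4^m.

4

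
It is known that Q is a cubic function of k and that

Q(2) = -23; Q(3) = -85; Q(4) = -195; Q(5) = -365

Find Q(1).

Write Q(k) = ak³ + bk² + ck + d; the 4 given values yield a linear system in the 4 coefficients.
Solving, Q(k) = -2k³ - 6k² + 6k + 5.
Then Q(1) = 3.

3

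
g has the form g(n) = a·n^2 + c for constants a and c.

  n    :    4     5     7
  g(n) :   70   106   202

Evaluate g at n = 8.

262

From g(4) = 70 and g(5) = 106: 16a + c = 70 and 25a + c = 106.
Subtracting: 9a = 36, so a = 4; then c = 70 − 4·16 = 6.
So g(n) = 4n² + 6, and g(8) = 262.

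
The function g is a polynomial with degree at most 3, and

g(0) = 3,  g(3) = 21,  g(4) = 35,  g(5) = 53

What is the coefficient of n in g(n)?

Write g(n) = an³ + bn² + cn + d; the 4 given values yield a linear system in the 4 coefficients.
Solving, the leading coefficient vanishes, and g(n) = 2n² + 3.
The coefficient of n is 0.

0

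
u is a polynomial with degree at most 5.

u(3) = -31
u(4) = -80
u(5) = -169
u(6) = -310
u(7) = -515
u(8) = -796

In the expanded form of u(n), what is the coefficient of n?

-3

Write u(n) = an^5 + bn^4 + cn³ + dn² + en + p; the 6 given values yield a linear system in the 6 coefficients.
Solving, the top 2 coefficients vanish, and u(n) = -2n³ + 4n² - 3n - 4.
The coefficient of n is -3.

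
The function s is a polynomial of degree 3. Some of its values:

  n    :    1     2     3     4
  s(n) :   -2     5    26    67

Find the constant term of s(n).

-1

Write s(n) = an³ + bn² + cn + d; the 4 given values yield a linear system in the 4 coefficients.
Solving, s(n) = n³ + n² - 3n - 1.
The constant term is s(0) = -1.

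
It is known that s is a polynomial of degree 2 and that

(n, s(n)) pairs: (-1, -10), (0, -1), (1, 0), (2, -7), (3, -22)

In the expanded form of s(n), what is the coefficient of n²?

First differences: 9, 1, -7, -15. Second differences: -8, -8, -8.
Level-2 differences are constant, so s has degree 2.
Fitting a degree-2 polynomial gives s(n) = -4n² + 5n - 1.
The coefficient of n² is -4.

-4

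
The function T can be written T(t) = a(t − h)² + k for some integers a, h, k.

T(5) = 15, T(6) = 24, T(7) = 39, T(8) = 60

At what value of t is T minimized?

4

First differences 9, 15, 21; second difference 6 = 2a, so a = 3.
Expanding, the t-coefficient is −2ah = -6h; matching it to the data gives h = 4, and then k = 12.
So T(t) = 3(t − 4)² + 12.
Hence h = 4.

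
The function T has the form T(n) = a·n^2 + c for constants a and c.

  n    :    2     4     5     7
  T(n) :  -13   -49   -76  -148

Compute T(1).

-4

From T(2) = -13 and T(4) = -49: 4a + c = -13 and 16a + c = -49.
Subtracting: 12a = -36, so a = -3; then c = -13 − (-3)·4 = -1.
So T(n) = -3n² − 1, and T(1) = -4.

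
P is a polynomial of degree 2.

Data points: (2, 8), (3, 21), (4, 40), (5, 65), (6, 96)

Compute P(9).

First differences: 13, 19, 25, 31. Second differences: 6, 6, 6.
Level-2 differences are constant, so P has degree 2.
Fitting a degree-2 polynomial gives P(n) = 3n² - 2n.
Then P(9) = 225.

225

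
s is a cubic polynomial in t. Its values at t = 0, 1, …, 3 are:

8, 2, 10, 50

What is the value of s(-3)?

Write s(t) = at³ + bt² + ct + d; the 4 given values yield a linear system in the 4 coefficients.
Solving, s(t) = 3t³ - 2t² - 7t + 8.
Then s(-3) = -70.

-70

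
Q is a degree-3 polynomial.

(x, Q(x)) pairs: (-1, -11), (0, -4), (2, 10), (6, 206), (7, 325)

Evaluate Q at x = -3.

Write Q(x) = ax³ + bx² + cx + d; the 5 given values yield a linear system in the 4 coefficients.
Solving, Q(x) = x³ - x² + 5x - 4.
Then Q(-3) = -55.

-55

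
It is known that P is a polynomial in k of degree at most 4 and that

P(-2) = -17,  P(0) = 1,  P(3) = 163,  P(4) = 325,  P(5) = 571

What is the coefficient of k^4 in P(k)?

0

Write P(k) = ak^4 + bk³ + ck² + dk + e; the 5 given values yield a linear system in the 5 coefficients.
Solving, the leading coefficient vanishes, and P(k) = 3k³ + 6k² + 9k + 1.
The coefficient of k^4 is 0.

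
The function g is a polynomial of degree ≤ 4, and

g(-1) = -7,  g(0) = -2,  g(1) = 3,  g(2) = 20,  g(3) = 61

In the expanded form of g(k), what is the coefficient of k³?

2

First differences: 5, 5, 17, 41. Second differences: 0, 12, 24. Third differences: 12, 12.
Level-3 differences are constant, so g has degree 3.
Fitting a degree-3 polynomial gives g(k) = 2k³ + 3k - 2.
The coefficient of k³ is 2.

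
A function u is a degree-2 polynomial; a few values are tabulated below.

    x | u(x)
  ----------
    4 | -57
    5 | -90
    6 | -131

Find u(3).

-32

Write u(x) = ax² + bx + c; the 3 given values yield a linear system in the 3 coefficients.
Solving, u(x) = -4x² + 3x - 5.
Then u(3) = -32.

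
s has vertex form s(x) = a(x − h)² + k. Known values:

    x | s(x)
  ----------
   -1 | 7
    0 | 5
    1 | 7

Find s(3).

First differences -2, 2; second difference 4 = 2a, so a = 2.
Expanding, the x-coefficient is −2ah = -4h; matching it to the data gives h = 0, and then k = 5.
So s(x) = 2(x + 0)² + 5.
s(3) = 2·3² + 5 = 23.

23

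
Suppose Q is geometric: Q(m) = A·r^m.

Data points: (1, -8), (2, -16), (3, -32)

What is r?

Consecutive ratio: -16/(-8) = 2, and -32/(-16) = 2, so r = 2.
Then A·2^1 = -8 gives A = -4, and Q(m) = -4·2^m.

2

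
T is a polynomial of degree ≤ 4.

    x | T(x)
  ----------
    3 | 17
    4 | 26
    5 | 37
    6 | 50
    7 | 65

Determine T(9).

101

Write T(x) = ax^4 + bx³ + cx² + dx + e; the 5 given values yield a linear system in the 5 coefficients.
Solving, the top 2 coefficients vanish, and T(x) = x² + 2x + 2.
Then T(9) = 101.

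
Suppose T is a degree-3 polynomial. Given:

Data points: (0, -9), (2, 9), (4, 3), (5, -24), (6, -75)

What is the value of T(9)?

-432

Write T(t) = at³ + bt² + ct + d; the 5 given values yield a linear system in the 4 coefficients.
Solving, T(t) = -t³ + 3t² + 7t - 9.
Then T(9) = -432.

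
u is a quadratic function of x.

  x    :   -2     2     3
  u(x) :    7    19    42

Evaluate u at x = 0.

Write u(x) = ax² + bx + c; the 3 given values yield a linear system in the 3 coefficients.
Solving, u(x) = 4x² + 3x - 3.
Then u(0) = -3.

-3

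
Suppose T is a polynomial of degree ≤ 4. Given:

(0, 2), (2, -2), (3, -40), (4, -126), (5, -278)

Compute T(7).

Write T(k) = ak^4 + bk³ + ck² + dk + e; the 5 given values yield a linear system in the 5 coefficients.
Solving, the leading coefficient vanishes, and T(k) = -3k³ + 3k² + 4k + 2.
Then T(7) = -852.

-852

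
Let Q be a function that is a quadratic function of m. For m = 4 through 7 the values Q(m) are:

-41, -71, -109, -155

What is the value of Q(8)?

-209

First differences: -30, -38, -46. Second differences: -8, -8.
Level-2 differences are constant, so Q has degree 2.
Fitting a degree-2 polynomial gives Q(m) = -4m² + 6m - 1.
Then Q(8) = -209.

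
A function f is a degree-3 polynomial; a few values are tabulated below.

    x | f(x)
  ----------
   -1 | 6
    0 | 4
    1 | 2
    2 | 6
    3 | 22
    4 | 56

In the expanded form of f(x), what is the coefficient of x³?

1

First differences: -2, -2, 4, 16, 34. Second differences: 0, 6, 12, 18. Third differences: 6, 6, 6.
Level-3 differences are constant, so f has degree 3.
Fitting a degree-3 polynomial gives f(x) = x³ - 3x + 4.
The coefficient of x³ is 1.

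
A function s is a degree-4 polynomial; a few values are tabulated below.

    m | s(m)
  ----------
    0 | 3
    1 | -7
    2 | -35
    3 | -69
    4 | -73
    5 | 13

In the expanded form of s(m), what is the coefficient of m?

First differences: -10, -28, -34, -4, 86. Second differences: -18, -6, 30, 90. Third differences: 12, 36, 60. Fourth differences: 24, 24.
Level-4 differences are constant, so s has degree 4.
Fitting a degree-4 polynomial gives s(m) = m^4 - 4m³ - 4m² - 3m + 3.
The coefficient of m is -3.

-3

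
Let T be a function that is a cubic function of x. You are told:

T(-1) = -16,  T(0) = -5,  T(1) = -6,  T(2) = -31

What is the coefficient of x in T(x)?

7

Write T(x) = ax³ + bx² + cx + d; the 4 given values yield a linear system in the 4 coefficients.
Solving, T(x) = -2x³ - 6x² + 7x - 5.
The coefficient of x is 7.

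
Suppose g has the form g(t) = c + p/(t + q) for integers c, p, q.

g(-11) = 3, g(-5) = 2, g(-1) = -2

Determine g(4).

8

(g(t) − c)(t + q) = p for each data point; the three points give a linear system in c and q, then p follows.
Solving: c = 4, q = -1, p = 12, so g(t) = 4 + 12/(t − 1).
Then g(4) = 4 + 12/3 = 8.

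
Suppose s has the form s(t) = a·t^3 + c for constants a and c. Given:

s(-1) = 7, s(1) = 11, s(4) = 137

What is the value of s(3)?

63

From s(-1) = 7 and s(1) = 11: -1a + c = 7 and 1a + c = 11.
Subtracting: 2a = 4, so a = 2; then c = 7 − 2·(-1) = 9.
So s(t) = 2t³ + 9, and s(3) = 63.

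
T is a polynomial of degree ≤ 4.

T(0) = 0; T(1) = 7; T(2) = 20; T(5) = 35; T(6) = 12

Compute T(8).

-112

Write T(k) = ak^4 + bk³ + ck² + dk + e; the 5 given values yield a linear system in the 5 coefficients.
Solving, the leading coefficient vanishes, and T(k) = -k³ + 6k² + 2k.
Then T(8) = -112.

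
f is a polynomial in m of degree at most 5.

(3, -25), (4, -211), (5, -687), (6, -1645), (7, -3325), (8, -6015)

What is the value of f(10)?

Write f(m) = am^5 + bm^4 + cm³ + dm² + em + p; the 6 given values yield a linear system in the 6 coefficients.
Solving, the leading coefficient vanishes, and f(m) = -2m^4 + 4m³ + m² + 9m - 7.
Then f(10) = -15817.

-15817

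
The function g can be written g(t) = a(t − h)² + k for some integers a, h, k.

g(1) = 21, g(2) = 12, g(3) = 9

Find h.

3

First differences -9, -3; second difference 6 = 2a, so a = 3.
Expanding, the t-coefficient is −2ah = -6h; matching it to the data gives h = 3, and then k = 9.
So g(t) = 3(t − 3)² + 9.
Hence h = 3.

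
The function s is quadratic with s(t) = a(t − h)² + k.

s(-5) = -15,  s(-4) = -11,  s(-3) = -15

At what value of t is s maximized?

First differences 4, -4; second difference -8 = 2a, so a = -4.
Expanding, the t-coefficient is −2ah = 8h; matching it to the data gives h = -4, and then k = -11.
So s(t) = -4(t + 4)² − 11.
Hence h = -4.

-4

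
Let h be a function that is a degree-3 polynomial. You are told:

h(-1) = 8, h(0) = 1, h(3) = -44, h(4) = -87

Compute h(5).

Write h(t) = at³ + bt² + ct + d; the 4 given values yield a linear system in the 4 coefficients.
Solving, h(t) = -t³ - 6t + 1.
Then h(5) = -154.

-154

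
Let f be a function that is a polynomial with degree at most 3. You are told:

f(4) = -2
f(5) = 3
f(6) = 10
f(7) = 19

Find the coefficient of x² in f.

First differences: 5, 7, 9. Second differences: 2, 2.
Level-2 differences are constant, so f has degree 2.
Fitting a degree-2 polynomial gives f(x) = x² - 4x - 2.
The coefficient of x² is 1.

1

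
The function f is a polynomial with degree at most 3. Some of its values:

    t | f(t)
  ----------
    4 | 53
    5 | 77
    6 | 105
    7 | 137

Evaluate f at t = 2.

First differences: 24, 28, 32. Second differences: 4, 4.
Level-2 differences are constant, so f has degree 2.
Fitting a degree-2 polynomial gives f(t) = 2t² + 6t - 3.
Then f(2) = 17.

17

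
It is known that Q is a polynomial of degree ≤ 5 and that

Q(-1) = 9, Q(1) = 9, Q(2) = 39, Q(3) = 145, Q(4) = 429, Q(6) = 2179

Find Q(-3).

Write Q(t) = at^5 + bt^4 + ct³ + dt² + et + p; the 6 given values yield a linear system in the 6 coefficients.
Solving, the leading coefficient vanishes, and Q(t) = 2t^4 - 3t³ + 6t² + 3t + 1.
Then Q(-3) = 289.

289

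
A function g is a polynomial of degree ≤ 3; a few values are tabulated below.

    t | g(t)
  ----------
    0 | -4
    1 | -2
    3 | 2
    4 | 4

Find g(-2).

Write g(t) = at³ + bt² + ct + d; the 4 given values yield a linear system in the 4 coefficients.
Solving, the top 2 coefficients vanish, and g(t) = 2t - 4.
Then g(-2) = -8.

-8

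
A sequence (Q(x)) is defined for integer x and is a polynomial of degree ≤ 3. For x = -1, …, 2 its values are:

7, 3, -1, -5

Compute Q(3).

-9

First differences: -4, -4, -4.
Level-1 differences are constant, so Q has degree 1.
Fitting a degree-1 polynomial gives Q(x) = -4x + 3.
Then Q(3) = -9.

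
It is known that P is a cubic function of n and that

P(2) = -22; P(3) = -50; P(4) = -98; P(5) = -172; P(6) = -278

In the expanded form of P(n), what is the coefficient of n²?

Write P(n) = an³ + bn² + cn + d; the 5 given values yield a linear system in the 4 coefficients.
Solving, P(n) = -n³ - n² - 4n - 2.
The coefficient of n² is -1.

-1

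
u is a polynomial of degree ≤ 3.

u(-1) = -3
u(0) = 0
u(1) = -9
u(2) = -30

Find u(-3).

First differences: 3, -9, -21. Second differences: -12, -12.
Level-2 differences are constant, so u has degree 2.
Fitting a degree-2 polynomial gives u(t) = -6t² - 3t.
Then u(-3) = -45.

-45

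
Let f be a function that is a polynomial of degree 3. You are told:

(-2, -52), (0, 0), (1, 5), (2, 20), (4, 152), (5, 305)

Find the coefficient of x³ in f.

Write f(x) = ax³ + bx² + cx + d; the 6 given values yield a linear system in the 4 coefficients.
Solving, f(x) = 3x³ - 4x² + 6x.
The coefficient of x³ is 3.

3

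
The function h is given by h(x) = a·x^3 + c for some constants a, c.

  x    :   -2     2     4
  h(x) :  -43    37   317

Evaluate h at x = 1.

From h(-2) = -43 and h(2) = 37: -8a + c = -43 and 8a + c = 37.
Subtracting: 16a = 80, so a = 5; then c = -43 − 5·(-8) = -3.
So h(x) = 5x³ − 3, and h(1) = 2.

2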